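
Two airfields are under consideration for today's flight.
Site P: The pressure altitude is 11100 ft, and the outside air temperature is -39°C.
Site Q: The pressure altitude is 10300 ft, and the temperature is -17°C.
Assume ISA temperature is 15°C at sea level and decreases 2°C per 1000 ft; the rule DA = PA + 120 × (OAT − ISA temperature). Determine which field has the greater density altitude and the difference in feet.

Site P: ISA temp = -7.2°C, deviation -31.8°C, DA = 11100 + 120 × (-31.8) = 7284 ft.
Site Q: ISA temp = -5.6°C, deviation -11.4°C, DA = 10300 + 120 × (-11.4) = 8932 ft.
Site Q is higher by 8932 − 7284 = 1648 ft.

Site Q by 1648 ft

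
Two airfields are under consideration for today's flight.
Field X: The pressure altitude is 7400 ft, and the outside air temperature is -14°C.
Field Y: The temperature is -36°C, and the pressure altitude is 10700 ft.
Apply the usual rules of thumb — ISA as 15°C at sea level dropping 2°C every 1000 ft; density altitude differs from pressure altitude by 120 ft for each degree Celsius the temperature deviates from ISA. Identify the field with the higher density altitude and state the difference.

Field Y by 1452 ft

Field X: ISA temp = 0.2°C, deviation -14.2°C, DA = 7400 + 120 × (-14.2) = 5696 ft.
Field Y: ISA temp = -6.4°C, deviation -29.6°C, DA = 10700 + 120 × (-29.6) = 7148 ft.
Field Y is higher by 7148 − 5696 = 1452 ft.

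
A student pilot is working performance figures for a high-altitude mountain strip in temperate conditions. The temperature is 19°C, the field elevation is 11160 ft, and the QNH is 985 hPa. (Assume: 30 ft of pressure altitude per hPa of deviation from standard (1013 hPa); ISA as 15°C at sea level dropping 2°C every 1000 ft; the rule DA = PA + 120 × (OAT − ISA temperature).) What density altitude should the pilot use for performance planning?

Pressure altitude = 11160 + (1013 − 985) × 30 = 11160 + (+840) = 12000 ft.
ISA temperature at 12000 ft = 15 − 2 × (12000/1000) = -9°C.
ISA deviation = 19 − (-9) = +28°C.
Density altitude = 12000 + 120 × (28) = 15360 ft.

15360 ft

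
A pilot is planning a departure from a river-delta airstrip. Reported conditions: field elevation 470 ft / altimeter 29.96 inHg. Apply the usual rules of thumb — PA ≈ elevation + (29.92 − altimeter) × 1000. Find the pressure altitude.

Pressure correction = (29.92 − 29.96) × 1000 = -40 ft.
Pressure altitude = 470 + (-40) = 430 ft.

430 ft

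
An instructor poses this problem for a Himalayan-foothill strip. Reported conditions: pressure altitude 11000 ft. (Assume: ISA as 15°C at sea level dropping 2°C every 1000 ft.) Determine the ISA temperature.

-7°C

ISA temperature = 15 − 2 × (11000/1000) = 15 − 22 = -7°C.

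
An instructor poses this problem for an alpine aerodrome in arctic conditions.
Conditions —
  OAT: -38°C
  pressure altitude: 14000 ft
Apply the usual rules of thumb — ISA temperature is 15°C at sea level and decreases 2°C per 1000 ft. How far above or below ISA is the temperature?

ISA-25°C

ISA temperature at 14000 ft = 15 − 2 × (14000/1000) = -13°C.
Deviation = OAT − ISA = -38 − (-13) = -25°C.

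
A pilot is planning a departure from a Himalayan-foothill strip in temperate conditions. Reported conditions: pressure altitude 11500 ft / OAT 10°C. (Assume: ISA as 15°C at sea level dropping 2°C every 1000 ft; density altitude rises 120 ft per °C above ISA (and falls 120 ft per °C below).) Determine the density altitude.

ISA temperature at 11500 ft = 15 − 2 × (11500/1000) = -8°C.
ISA deviation = 10 − (-8) = +18°C.
Density altitude = 11500 + 120 × (18) = 11500 + (+2160) = 13660 ft.

13660 ft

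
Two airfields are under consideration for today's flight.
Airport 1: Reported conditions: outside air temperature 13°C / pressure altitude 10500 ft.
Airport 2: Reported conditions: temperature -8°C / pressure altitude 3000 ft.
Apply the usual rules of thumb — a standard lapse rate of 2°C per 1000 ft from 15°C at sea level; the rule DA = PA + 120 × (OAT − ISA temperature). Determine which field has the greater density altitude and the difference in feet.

Airport 1: ISA temp = -6°C, deviation +19°C, DA = 10500 + 120 × 19 = 12780 ft.
Airport 2: ISA temp = 9°C, deviation -17°C, DA = 3000 + 120 × (-17) = 960 ft.
Airport 1 is higher by 12780 − 960 = 11820 ft.

Airport 1 by 11820 ft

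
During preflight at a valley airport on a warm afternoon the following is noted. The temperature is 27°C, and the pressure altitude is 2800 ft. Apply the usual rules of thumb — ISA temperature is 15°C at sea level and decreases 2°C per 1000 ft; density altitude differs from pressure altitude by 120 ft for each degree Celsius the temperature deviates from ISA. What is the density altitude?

ISA temperature at 2800 ft = 15 − 2 × (2800/1000) = 9.4°C.
ISA deviation = 27 − 9.4 = +17.6°C.
Density altitude = 2800 + 120 × (17.6) = 2800 + (+2112) = 4912 ft.

4912 ft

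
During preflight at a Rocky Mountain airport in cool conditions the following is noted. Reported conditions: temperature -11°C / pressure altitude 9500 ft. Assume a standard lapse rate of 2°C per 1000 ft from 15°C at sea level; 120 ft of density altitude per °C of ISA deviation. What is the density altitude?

ISA temperature at 9500 ft = 15 − 2 × (9500/1000) = -4°C.
ISA deviation = -11 − (-4) = -7°C.
Density altitude = 9500 + 120 × (-7) = 9500 + (-840) = 8660 ft.

8660 ft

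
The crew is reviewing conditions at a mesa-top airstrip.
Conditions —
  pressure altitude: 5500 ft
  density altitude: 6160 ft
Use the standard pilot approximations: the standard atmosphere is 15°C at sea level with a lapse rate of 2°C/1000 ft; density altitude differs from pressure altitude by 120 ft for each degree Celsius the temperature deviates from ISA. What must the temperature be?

Density altitude − pressure altitude = 6160 − 5500 = +660 ft.
At 120 ft/°C that is an ISA deviation of 660/120 = +5.5°C.
ISA temperature at 5500 ft = 15 − 2 × (5500/1000) = 4°C.
OAT = ISA + deviation = 4 + (+5.5) = 9.5°C.

9.5°C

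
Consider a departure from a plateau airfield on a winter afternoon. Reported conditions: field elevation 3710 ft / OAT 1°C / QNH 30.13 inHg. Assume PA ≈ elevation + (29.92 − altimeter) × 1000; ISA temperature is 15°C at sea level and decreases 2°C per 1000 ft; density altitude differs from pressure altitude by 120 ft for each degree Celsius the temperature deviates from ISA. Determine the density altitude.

Pressure altitude = 3710 + (29.92 − 30.13) × 1000 = 3710 + (-210) = 3500 ft.
ISA temperature at 3500 ft = 15 − 2 × (3500/1000) = 8°C.
ISA deviation = 1 − 8 = -7°C.
Density altitude = 3500 + 120 × (-7) = 2660 ft.

2660 ft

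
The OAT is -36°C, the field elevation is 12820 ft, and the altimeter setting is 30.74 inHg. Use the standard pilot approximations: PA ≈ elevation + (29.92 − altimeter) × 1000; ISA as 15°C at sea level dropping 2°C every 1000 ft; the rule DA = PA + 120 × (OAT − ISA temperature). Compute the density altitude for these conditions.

Pressure altitude = 12820 + (29.92 − 30.74) × 1000 = 12820 + (-820) = 12000 ft.
ISA temperature at 12000 ft = 15 − 2 × (12000/1000) = -9°C.
ISA deviation = -36 − (-9) = -27°C.
Density altitude = 12000 + 120 × (-27) = 8760 ft.

8760 ft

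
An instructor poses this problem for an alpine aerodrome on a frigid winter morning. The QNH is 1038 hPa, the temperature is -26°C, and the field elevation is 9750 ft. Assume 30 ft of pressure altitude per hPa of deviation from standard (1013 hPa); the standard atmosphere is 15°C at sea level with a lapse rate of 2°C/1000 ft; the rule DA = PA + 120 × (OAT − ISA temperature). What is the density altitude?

6240 ft

Pressure altitude = 9750 + (1013 − 1038) × 30 = 9750 + (-750) = 9000 ft.
ISA temperature at 9000 ft = 15 − 2 × (9000/1000) = -3°C.
ISA deviation = -26 − (-3) = -23°C.
Density altitude = 9000 + 120 × (-23) = 6240 ft.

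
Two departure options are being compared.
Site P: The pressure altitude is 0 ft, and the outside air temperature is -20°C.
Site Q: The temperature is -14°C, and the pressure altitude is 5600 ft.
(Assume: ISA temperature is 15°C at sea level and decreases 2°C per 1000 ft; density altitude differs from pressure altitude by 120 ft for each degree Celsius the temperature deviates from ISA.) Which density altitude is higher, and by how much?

Site Q by 7664 ft

Site P: ISA temp = 15°C, deviation -35°C, DA = 0 + 120 × (-35) = -4200 ft.
Site Q: ISA temp = 3.8°C, deviation -17.8°C, DA = 5600 + 120 × (-17.8) = 3464 ft.
Site Q is higher by 3464 − (-4200) = 7664 ft.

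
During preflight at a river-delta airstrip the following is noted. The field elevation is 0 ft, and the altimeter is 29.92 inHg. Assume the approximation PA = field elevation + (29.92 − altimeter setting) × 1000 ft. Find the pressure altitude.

0 ft

Pressure correction = (29.92 − 29.92) × 1000 = 0 ft.
Pressure altitude = 0 + (0) = 0 ft.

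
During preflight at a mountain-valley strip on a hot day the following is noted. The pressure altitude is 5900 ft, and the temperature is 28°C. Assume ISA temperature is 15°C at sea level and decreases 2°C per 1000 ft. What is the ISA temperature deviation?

ISA temperature at 5900 ft = 15 − 2 × (5900/1000) = 3.2°C.
Deviation = OAT − ISA = 28 − 3.2 = +24.8°C.

ISA+24.8°C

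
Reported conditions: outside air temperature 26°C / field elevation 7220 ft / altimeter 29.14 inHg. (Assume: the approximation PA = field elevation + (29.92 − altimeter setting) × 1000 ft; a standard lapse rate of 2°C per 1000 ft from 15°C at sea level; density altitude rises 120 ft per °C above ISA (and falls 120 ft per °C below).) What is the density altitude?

11240 ft

Pressure altitude = 7220 + (29.92 − 29.14) × 1000 = 7220 + (+780) = 8000 ft.
ISA temperature at 8000 ft = 15 − 2 × (8000/1000) = -1°C.
ISA deviation = 26 − (-1) = +27°C.
Density altitude = 8000 + 120 × (27) = 11240 ft.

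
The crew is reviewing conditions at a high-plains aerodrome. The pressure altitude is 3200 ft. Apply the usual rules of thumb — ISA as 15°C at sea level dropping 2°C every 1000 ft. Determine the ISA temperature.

8.6°C

ISA temperature = 15 − 2 × (3200/1000) = 15 − 6.4 = 8.6°C.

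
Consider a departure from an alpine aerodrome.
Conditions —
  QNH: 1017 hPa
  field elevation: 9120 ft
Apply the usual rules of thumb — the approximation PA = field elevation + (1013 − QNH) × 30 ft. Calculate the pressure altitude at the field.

9000 ft

Pressure correction = (1013 − 1017) × 30 = -120 ft.
Pressure altitude = 9120 + (-120) = 9000 ft.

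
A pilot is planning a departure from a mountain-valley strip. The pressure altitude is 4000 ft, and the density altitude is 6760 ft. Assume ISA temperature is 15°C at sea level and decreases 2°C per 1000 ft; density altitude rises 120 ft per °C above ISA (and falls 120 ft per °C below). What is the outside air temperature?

30°C

Density altitude − pressure altitude = 6760 − 4000 = +2760 ft.
At 120 ft/°C that is an ISA deviation of 2760/120 = +23°C.
ISA temperature at 4000 ft = 15 − 2 × (4000/1000) = 7°C.
OAT = ISA + deviation = 7 + (+23) = 30°C.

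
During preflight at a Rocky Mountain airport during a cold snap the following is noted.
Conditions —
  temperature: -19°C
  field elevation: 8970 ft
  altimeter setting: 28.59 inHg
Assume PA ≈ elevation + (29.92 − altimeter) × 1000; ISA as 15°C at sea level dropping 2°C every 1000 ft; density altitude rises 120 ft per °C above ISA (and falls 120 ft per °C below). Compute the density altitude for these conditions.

8692 ft

Pressure altitude = 8970 + (29.92 − 28.59) × 1000 = 8970 + (+1330) = 10300 ft.
ISA temperature at 10300 ft = 15 − 2 × (10300/1000) = -5.6°C.
ISA deviation = -19 − (-5.6) = -13.4°C.
Density altitude = 10300 + 120 × (-13.4) = 8692 ft.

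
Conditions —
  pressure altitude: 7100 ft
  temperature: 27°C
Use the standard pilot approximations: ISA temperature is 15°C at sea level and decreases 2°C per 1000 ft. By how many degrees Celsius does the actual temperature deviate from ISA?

ISA temperature at 7100 ft = 15 − 2 × (7100/1000) = 0.8°C.
Deviation = OAT − ISA = 27 − 0.8 = +26.2°C.

ISA+26.2°C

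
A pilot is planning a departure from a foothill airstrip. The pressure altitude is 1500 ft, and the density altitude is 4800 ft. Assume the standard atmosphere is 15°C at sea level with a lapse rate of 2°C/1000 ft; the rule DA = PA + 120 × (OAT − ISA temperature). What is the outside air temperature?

39.5°C

Density altitude − pressure altitude = 4800 − 1500 = +3300 ft.
At 120 ft/°C that is an ISA deviation of 3300/120 = +27.5°C.
ISA temperature at 1500 ft = 15 − 2 × (1500/1000) = 12°C.
OAT = ISA + deviation = 12 + (+27.5) = 39.5°C.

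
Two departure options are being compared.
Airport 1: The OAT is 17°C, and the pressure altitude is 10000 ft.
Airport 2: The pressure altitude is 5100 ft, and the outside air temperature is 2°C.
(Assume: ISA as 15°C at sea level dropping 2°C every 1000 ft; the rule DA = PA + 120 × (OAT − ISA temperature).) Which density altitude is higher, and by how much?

Airport 1 by 7876 ft

Airport 1: ISA temp = -5°C, deviation +22°C, DA = 10000 + 120 × 22 = 12640 ft.
Airport 2: ISA temp = 4.8°C, deviation -2.8°C, DA = 5100 + 120 × (-2.8) = 4764 ft.
Airport 1 is higher by 12640 − 4764 = 7876 ft.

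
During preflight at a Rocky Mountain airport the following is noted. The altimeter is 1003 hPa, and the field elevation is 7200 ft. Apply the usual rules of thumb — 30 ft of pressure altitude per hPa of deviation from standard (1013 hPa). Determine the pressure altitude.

7500 ft

Pressure correction = (1013 − 1003) × 30 = +300 ft.
Pressure altitude = 7200 + (+300) = 7500 ft.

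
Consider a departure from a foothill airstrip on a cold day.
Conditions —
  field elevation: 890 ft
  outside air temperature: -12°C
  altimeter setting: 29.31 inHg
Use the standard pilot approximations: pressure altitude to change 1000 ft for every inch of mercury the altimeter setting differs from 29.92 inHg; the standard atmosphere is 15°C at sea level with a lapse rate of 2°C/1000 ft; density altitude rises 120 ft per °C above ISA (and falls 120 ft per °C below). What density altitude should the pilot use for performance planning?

Pressure altitude = 890 + (29.92 − 29.31) × 1000 = 890 + (+610) = 1500 ft.
ISA temperature at 1500 ft = 15 − 2 × (1500/1000) = 12°C.
ISA deviation = -12 − 12 = -24°C.
Density altitude = 1500 + 120 × (-24) = -1380 ft.

-1380 ft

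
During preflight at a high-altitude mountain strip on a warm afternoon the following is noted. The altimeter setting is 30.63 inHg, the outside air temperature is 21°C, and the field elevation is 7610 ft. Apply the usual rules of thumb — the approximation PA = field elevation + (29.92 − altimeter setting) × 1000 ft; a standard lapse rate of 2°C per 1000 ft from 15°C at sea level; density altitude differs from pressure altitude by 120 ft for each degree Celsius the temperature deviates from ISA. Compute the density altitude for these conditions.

Pressure altitude = 7610 + (29.92 − 30.63) × 1000 = 7610 + (-710) = 6900 ft.
ISA temperature at 6900 ft = 15 − 2 × (6900/1000) = 1.2°C.
ISA deviation = 21 − 1.2 = +19.8°C.
Density altitude = 6900 + 120 × (19.8) = 9276 ft.

9276 ft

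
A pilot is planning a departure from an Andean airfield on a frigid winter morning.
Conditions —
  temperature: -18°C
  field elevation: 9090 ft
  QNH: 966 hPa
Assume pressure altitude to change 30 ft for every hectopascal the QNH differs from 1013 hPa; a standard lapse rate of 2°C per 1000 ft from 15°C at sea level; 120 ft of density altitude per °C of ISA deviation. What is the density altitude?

9060 ft

Pressure altitude = 9090 + (1013 − 966) × 30 = 9090 + (+1410) = 10500 ft.
ISA temperature at 10500 ft = 15 − 2 × (10500/1000) = -6°C.
ISA deviation = -18 − (-6) = -12°C.
Density altitude = 10500 + 120 × (-12) = 9060 ft.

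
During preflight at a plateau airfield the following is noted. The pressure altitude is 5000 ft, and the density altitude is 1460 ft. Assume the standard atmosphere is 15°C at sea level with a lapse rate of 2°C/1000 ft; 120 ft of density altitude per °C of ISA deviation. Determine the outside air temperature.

Density altitude − pressure altitude = 1460 − 5000 = -3540 ft.
At 120 ft/°C that is an ISA deviation of -3540/120 = -29.5°C.
ISA temperature at 5000 ft = 15 − 2 × (5000/1000) = 5°C.
OAT = ISA + deviation = 5 + (-29.5) = -24.5°C.

-24.5°C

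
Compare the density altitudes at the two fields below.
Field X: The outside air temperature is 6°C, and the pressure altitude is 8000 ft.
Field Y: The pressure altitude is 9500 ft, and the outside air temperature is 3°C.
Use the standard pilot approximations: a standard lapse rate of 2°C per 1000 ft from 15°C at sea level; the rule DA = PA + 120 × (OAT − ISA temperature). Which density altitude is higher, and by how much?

Field Y by 1500 ft

Field X: ISA temp = -1°C, deviation +7°C, DA = 8000 + 120 × 7 = 8840 ft.
Field Y: ISA temp = -4°C, deviation +7°C, DA = 9500 + 120 × 7 = 10340 ft.
Field Y is higher by 10340 − 8840 = 1500 ft.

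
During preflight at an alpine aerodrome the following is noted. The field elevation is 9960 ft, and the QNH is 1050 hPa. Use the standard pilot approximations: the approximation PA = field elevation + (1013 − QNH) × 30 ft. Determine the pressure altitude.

Pressure correction = (1013 − 1050) × 30 = -1110 ft.
Pressure altitude = 9960 + (-1110) = 8850 ft.

8850 ft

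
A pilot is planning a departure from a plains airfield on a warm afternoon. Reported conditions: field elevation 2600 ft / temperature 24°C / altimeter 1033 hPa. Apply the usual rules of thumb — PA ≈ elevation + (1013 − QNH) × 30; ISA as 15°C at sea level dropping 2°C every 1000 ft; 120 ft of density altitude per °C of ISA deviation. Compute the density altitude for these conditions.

Pressure altitude = 2600 + (1013 − 1033) × 30 = 2600 + (-600) = 2000 ft.
ISA temperature at 2000 ft = 15 − 2 × (2000/1000) = 11°C.
ISA deviation = 24 − 11 = +13°C.
Density altitude = 2000 + 120 × (13) = 3560 ft.

3560 ft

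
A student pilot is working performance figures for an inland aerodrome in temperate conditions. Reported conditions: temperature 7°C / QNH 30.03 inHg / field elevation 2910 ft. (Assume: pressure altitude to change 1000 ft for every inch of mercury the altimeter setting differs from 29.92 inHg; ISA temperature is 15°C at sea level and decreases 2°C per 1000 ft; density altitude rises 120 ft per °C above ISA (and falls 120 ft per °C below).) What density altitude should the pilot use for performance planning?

2512 ft

Pressure altitude = 2910 + (29.92 − 30.03) × 1000 = 2910 + (-110) = 2800 ft.
ISA temperature at 2800 ft = 15 − 2 × (2800/1000) = 9.4°C.
ISA deviation = 7 − 9.4 = -2.4°C.
Density altitude = 2800 + 120 × (-2.4) = 2512 ft.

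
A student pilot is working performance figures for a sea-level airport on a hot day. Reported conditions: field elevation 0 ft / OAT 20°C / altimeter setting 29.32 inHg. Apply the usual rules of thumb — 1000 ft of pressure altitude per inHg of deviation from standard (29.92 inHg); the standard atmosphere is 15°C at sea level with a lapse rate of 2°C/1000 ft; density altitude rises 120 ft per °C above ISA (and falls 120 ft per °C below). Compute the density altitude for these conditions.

1344 ft

Pressure altitude = 0 + (29.92 − 29.32) × 1000 = 0 + (+600) = 600 ft.
ISA temperature at 600 ft = 15 − 2 × (600/1000) = 13.8°C.
ISA deviation = 20 − 13.8 = +6.2°C.
Density altitude = 600 + 120 × (6.2) = 1344 ft.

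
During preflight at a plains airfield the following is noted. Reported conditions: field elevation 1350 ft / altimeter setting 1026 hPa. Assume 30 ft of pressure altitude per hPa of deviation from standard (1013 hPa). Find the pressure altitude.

960 ft

Pressure correction = (1013 − 1026) × 30 = -390 ft.
Pressure altitude = 1350 + (-390) = 960 ft.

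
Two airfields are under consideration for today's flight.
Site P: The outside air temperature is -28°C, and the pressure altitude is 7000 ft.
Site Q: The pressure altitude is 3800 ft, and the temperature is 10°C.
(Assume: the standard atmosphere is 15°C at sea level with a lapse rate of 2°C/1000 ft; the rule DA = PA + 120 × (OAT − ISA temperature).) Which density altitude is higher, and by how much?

Site Q by 592 ft

Site P: ISA temp = 1°C, deviation -29°C, DA = 7000 + 120 × (-29) = 3520 ft.
Site Q: ISA temp = 7.4°C, deviation +2.6°C, DA = 3800 + 120 × 2.6 = 4112 ft.
Site Q is higher by 4112 − 3520 = 592 ft.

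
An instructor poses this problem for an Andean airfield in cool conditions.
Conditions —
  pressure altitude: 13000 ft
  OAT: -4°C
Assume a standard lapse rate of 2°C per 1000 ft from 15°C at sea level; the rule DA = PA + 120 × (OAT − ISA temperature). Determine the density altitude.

ISA temperature at 13000 ft = 15 − 2 × (13000/1000) = -11°C.
ISA deviation = -4 − (-11) = +7°C.
Density altitude = 13000 + 120 × (7) = 13000 + (+840) = 13840 ft.

13840 ft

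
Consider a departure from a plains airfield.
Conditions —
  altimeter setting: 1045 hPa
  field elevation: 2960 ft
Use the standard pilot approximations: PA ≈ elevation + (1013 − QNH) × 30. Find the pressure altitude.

2000 ft

Pressure correction = (1013 − 1045) × 30 = -960 ft.
Pressure altitude = 2960 + (-960) = 2000 ft.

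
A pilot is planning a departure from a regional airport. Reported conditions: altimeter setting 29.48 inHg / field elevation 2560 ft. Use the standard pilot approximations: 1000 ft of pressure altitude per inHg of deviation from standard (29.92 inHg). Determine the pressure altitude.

Pressure correction = (29.92 − 29.48) × 1000 = +440 ft.
Pressure altitude = 2560 + (+440) = 3000 ft.

3000 ft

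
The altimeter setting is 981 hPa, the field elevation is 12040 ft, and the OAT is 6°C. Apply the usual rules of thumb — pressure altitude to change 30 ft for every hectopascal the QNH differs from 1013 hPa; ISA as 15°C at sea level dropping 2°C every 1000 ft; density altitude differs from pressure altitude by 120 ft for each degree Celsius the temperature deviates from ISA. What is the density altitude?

Pressure altitude = 12040 + (1013 − 981) × 30 = 12040 + (+960) = 13000 ft.
ISA temperature at 13000 ft = 15 − 2 × (13000/1000) = -11°C.
ISA deviation = 6 − (-11) = +17°C.
Density altitude = 13000 + 120 × (17) = 15040 ft.

15040 ft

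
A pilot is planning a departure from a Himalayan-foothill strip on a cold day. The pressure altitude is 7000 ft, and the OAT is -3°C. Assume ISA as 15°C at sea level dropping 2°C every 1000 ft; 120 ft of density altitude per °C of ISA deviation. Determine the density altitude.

6520 ft

ISA temperature at 7000 ft = 15 − 2 × (7000/1000) = 1°C.
ISA deviation = -3 − 1 = -4°C.
Density altitude = 7000 + 120 × (-4) = 7000 + (-480) = 6520 ft.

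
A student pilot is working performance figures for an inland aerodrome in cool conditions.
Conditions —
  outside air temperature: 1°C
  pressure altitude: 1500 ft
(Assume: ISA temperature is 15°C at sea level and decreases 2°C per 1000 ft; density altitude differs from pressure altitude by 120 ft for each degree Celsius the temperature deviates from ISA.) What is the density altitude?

ISA temperature at 1500 ft = 15 − 2 × (1500/1000) = 12°C.
ISA deviation = 1 − 12 = -11°C.
Density altitude = 1500 + 120 × (-11) = 1500 + (-1320) = 180 ft.

180 ft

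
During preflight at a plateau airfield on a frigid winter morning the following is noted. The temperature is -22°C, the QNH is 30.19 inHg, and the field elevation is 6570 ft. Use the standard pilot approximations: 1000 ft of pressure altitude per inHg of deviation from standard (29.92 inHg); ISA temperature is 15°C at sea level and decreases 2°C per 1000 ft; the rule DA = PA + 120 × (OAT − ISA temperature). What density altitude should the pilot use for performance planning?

Pressure altitude = 6570 + (29.92 − 30.19) × 1000 = 6570 + (-270) = 6300 ft.
ISA temperature at 6300 ft = 15 − 2 × (6300/1000) = 2.4°C.
ISA deviation = -22 − 2.4 = -24.4°C.
Density altitude = 6300 + 120 × (-24.4) = 3372 ft.

3372 ft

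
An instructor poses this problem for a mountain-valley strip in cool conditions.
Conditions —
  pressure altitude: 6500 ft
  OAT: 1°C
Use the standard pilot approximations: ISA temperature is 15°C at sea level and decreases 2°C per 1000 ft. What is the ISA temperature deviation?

ISA-1°C

ISA temperature at 6500 ft = 15 − 2 × (6500/1000) = 2°C.
Deviation = OAT − ISA = 1 − 2 = -1°C.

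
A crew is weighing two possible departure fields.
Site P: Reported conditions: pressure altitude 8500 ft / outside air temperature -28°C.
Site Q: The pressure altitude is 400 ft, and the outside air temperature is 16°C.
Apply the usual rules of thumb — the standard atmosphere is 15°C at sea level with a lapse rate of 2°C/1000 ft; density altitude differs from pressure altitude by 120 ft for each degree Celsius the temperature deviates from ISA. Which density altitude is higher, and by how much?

Site P by 4764 ft

Site P: ISA temp = -2°C, deviation -26°C, DA = 8500 + 120 × (-26) = 5380 ft.
Site Q: ISA temp = 14.2°C, deviation +1.8°C, DA = 400 + 120 × 1.8 = 616 ft.
Site P is higher by 5380 − 616 = 4764 ft.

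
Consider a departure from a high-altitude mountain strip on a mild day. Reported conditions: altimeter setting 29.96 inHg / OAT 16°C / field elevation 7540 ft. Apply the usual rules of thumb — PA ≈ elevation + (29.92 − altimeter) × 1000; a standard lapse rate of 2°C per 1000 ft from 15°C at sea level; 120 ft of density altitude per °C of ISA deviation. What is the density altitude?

Pressure altitude = 7540 + (29.92 − 29.96) × 1000 = 7540 + (-40) = 7500 ft.
ISA temperature at 7500 ft = 15 − 2 × (7500/1000) = 0°C.
ISA deviation = 16 − 0 = +16°C.
Density altitude = 7500 + 120 × (16) = 9420 ft.

9420 ft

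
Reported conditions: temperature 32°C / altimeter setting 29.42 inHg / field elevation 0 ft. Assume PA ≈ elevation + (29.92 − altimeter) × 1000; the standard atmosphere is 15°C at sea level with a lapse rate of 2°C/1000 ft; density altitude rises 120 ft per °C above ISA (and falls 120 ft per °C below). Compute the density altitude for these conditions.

Pressure altitude = 0 + (29.92 − 29.42) × 1000 = 0 + (+500) = 500 ft.
ISA temperature at 500 ft = 15 − 2 × (500/1000) = 14°C.
ISA deviation = 32 − 14 = +18°C.
Density altitude = 500 + 120 × (18) = 2660 ft.

2660 ft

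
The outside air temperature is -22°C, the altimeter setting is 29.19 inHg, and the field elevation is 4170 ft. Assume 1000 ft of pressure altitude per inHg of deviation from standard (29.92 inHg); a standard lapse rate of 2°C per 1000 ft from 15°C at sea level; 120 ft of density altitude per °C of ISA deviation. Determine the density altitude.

Pressure altitude = 4170 + (29.92 − 29.19) × 1000 = 4170 + (+730) = 4900 ft.
ISA temperature at 4900 ft = 15 − 2 × (4900/1000) = 5.2°C.
ISA deviation = -22 − 5.2 = -27.2°C.
Density altitude = 4900 + 120 × (-27.2) = 1636 ft.

1636 ft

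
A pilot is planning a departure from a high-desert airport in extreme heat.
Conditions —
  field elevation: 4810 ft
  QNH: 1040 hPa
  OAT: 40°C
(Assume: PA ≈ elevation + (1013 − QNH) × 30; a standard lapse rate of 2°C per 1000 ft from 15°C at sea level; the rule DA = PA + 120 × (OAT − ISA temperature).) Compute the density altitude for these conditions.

Pressure altitude = 4810 + (1013 − 1040) × 30 = 4810 + (-810) = 4000 ft.
ISA temperature at 4000 ft = 15 − 2 × (4000/1000) = 7°C.
ISA deviation = 40 − 7 = +33°C.
Density altitude = 4000 + 120 × (33) = 7960 ft.

7960 ft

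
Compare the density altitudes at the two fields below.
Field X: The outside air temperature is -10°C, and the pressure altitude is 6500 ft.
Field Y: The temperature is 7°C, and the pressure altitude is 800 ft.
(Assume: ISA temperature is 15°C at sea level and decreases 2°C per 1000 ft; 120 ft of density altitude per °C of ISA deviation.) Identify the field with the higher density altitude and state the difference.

Field X: ISA temp = 2°C, deviation -12°C, DA = 6500 + 120 × (-12) = 5060 ft.
Field Y: ISA temp = 13.4°C, deviation -6.4°C, DA = 800 + 120 × (-6.4) = 32 ft.
Field X is higher by 5060 − 32 = 5028 ft.

Field X by 5028 ft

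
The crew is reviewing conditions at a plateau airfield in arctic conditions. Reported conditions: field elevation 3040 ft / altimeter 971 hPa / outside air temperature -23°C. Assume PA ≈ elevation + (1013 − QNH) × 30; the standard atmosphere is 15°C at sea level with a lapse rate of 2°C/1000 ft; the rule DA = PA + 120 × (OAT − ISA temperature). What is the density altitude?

772 ft

Pressure altitude = 3040 + (1013 − 971) × 30 = 3040 + (+1260) = 4300 ft.
ISA temperature at 4300 ft = 15 − 2 × (4300/1000) = 6.4°C.
ISA deviation = -23 − 6.4 = -29.4°C.
Density altitude = 4300 + 120 × (-29.4) = 772 ft.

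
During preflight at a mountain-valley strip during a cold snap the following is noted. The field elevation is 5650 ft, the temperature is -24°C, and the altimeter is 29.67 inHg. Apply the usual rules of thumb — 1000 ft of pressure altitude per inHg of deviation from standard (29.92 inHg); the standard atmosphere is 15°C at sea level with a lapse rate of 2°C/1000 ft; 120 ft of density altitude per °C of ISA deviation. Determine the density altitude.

2636 ft

Pressure altitude = 5650 + (29.92 − 29.67) × 1000 = 5650 + (+250) = 5900 ft.
ISA temperature at 5900 ft = 15 − 2 × (5900/1000) = 3.2°C.
ISA deviation = -24 − 3.2 = -27.2°C.
Density altitude = 5900 + 120 × (-27.2) = 2636 ft.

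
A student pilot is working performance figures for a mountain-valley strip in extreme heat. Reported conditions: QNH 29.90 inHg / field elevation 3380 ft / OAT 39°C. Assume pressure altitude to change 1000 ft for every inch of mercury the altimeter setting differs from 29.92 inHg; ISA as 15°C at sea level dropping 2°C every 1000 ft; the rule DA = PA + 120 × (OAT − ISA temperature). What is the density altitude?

Pressure altitude = 3380 + (29.92 − 29.90) × 1000 = 3380 + (+20) = 3400 ft.
ISA temperature at 3400 ft = 15 − 2 × (3400/1000) = 8.2°C.
ISA deviation = 39 − 8.2 = +30.8°C.
Density altitude = 3400 + 120 × (30.8) = 7096 ft.

7096 ft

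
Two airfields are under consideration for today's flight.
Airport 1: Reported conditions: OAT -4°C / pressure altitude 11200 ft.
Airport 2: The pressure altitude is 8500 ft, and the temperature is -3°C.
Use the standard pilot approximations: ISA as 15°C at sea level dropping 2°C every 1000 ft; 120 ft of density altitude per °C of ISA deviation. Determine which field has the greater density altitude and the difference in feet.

Airport 1 by 3228 ft

Airport 1: ISA temp = -7.4°C, deviation +3.4°C, DA = 11200 + 120 × 3.4 = 11608 ft.
Airport 2: ISA temp = -2°C, deviation -1°C, DA = 8500 + 120 × (-1) = 8380 ft.
Airport 1 is higher by 11608 − 8380 = 3228 ft.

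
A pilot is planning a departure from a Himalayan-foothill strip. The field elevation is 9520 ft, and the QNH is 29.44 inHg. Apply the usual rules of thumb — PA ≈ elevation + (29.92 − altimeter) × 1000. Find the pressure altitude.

Pressure correction = (29.92 − 29.44) × 1000 = +480 ft.
Pressure altitude = 9520 + (+480) = 10000 ft.

10000 ft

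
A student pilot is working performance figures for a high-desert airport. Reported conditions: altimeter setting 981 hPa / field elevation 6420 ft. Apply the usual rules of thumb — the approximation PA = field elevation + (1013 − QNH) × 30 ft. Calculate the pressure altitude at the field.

Pressure correction = (1013 − 981) × 30 = +960 ft.
Pressure altitude = 6420 + (+960) = 7380 ft.

7380 ft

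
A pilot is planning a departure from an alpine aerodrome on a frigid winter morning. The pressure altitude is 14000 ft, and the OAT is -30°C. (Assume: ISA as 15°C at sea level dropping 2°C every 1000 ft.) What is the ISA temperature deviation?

ISA-17°C

ISA temperature at 14000 ft = 15 − 2 × (14000/1000) = -13°C.
Deviation = OAT − ISA = -30 − (-13) = -17°C.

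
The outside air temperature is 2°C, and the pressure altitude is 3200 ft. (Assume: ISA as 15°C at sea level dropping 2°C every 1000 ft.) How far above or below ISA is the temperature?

ISA-6.6°C

ISA temperature at 3200 ft = 15 − 2 × (3200/1000) = 8.6°C.
Deviation = OAT − ISA = 2 − 8.6 = -6.6°C.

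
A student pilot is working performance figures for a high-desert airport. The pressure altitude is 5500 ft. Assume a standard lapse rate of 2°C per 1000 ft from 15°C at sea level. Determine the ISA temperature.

4°C

ISA temperature = 15 − 2 × (5500/1000) = 15 − 11 = 4°C.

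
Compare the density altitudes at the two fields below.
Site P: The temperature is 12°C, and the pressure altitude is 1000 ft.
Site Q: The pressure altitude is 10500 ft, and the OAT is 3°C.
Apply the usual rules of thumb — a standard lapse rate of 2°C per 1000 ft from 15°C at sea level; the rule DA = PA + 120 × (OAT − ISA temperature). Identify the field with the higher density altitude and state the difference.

Site P: ISA temp = 13°C, deviation -1°C, DA = 1000 + 120 × (-1) = 880 ft.
Site Q: ISA temp = -6°C, deviation +9°C, DA = 10500 + 120 × 9 = 11580 ft.
Site Q is higher by 11580 − 880 = 10700 ft.

Site Q by 10700 ft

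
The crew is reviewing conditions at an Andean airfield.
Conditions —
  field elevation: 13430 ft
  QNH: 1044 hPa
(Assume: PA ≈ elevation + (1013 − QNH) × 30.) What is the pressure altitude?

12500 ft

Pressure correction = (1013 − 1044) × 30 = -930 ft.
Pressure altitude = 13430 + (-930) = 12500 ft.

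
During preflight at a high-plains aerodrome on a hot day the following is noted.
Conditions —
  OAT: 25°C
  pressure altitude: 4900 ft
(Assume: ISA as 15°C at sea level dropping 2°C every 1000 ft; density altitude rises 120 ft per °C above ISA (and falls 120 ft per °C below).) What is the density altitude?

7276 ft

ISA temperature at 4900 ft = 15 − 2 × (4900/1000) = 5.2°C.
ISA deviation = 25 − 5.2 = +19.8°C.
Density altitude = 4900 + 120 × (19.8) = 4900 + (+2376) = 7276 ft.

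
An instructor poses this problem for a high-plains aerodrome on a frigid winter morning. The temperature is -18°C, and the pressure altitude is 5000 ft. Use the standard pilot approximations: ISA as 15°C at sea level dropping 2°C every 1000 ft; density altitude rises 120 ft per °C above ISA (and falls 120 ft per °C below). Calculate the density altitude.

2240 ft

ISA temperature at 5000 ft = 15 − 2 × (5000/1000) = 5°C.
ISA deviation = -18 − 5 = -23°C.
Density altitude = 5000 + 120 × (-23) = 5000 + (-2760) = 2240 ft.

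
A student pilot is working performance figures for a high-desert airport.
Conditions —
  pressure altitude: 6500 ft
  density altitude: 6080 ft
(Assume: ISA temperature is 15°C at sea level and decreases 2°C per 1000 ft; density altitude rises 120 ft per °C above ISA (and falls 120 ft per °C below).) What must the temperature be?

-1.5°C

Density altitude − pressure altitude = 6080 − 6500 = -420 ft.
At 120 ft/°C that is an ISA deviation of -420/120 = -3.5°C.
ISA temperature at 6500 ft = 15 − 2 × (6500/1000) = 2°C.
OAT = ISA + deviation = 2 + (-3.5) = -1.5°C.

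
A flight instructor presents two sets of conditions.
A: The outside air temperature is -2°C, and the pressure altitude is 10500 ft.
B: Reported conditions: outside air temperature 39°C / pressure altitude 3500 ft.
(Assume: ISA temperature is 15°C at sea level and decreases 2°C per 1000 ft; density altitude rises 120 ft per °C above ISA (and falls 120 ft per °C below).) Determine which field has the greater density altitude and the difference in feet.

A by 3760 ft

A: ISA temp = -6°C, deviation +4°C, DA = 10500 + 120 × 4 = 10980 ft.
B: ISA temp = 8°C, deviation +31°C, DA = 3500 + 120 × 31 = 7220 ft.
A is higher by 10980 − 7220 = 3760 ft.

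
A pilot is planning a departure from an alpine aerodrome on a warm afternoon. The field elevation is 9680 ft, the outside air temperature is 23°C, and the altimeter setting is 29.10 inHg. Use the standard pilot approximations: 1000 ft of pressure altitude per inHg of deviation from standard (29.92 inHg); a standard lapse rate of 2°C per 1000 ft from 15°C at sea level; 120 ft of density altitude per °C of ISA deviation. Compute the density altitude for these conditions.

Pressure altitude = 9680 + (29.92 − 29.10) × 1000 = 9680 + (+820) = 10500 ft.
ISA temperature at 10500 ft = 15 − 2 × (10500/1000) = -6°C.
ISA deviation = 23 − (-6) = +29°C.
Density altitude = 10500 + 120 × (29) = 13980 ft.

13980 ft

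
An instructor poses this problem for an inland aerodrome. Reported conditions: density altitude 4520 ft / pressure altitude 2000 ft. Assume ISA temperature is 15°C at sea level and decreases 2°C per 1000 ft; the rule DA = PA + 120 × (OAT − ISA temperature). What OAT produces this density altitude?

32°C

Density altitude − pressure altitude = 4520 − 2000 = +2520 ft.
At 120 ft/°C that is an ISA deviation of 2520/120 = +21°C.
ISA temperature at 2000 ft = 15 − 2 × (2000/1000) = 11°C.
OAT = ISA + deviation = 11 + (+21) = 32°C.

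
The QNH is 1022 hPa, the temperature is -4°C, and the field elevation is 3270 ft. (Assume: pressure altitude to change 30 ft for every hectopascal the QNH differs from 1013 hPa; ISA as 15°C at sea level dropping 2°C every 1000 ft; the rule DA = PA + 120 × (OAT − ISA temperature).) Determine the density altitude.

1440 ft

Pressure altitude = 3270 + (1013 − 1022) × 30 = 3270 + (-270) = 3000 ft.
ISA temperature at 3000 ft = 15 − 2 × (3000/1000) = 9°C.
ISA deviation = -4 − 9 = -13°C.
Density altitude = 3000 + 120 × (-13) = 1440 ft.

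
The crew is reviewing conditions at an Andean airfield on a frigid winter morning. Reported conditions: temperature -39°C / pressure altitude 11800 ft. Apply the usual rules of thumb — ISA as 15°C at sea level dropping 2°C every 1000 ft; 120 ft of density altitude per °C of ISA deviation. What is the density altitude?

ISA temperature at 11800 ft = 15 − 2 × (11800/1000) = -8.6°C.
ISA deviation = -39 − (-8.6) = -30.4°C.
Density altitude = 11800 + 120 × (-30.4) = 11800 + (-3648) = 8152 ft.

8152 ft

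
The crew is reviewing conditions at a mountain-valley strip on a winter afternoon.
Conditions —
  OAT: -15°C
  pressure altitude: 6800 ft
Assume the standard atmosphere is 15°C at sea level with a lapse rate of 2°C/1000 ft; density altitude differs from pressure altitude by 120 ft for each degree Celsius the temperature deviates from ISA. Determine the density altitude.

4832 ft

ISA temperature at 6800 ft = 15 − 2 × (6800/1000) = 1.4°C.
ISA deviation = -15 − 1.4 = -16.4°C.
Density altitude = 6800 + 120 × (-16.4) = 6800 + (-1968) = 4832 ft.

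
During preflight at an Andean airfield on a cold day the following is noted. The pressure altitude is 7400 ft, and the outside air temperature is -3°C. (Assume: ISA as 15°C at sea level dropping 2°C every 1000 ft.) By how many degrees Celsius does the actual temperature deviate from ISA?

ISA-3.2°C

ISA temperature at 7400 ft = 15 − 2 × (7400/1000) = 0.2°C.
Deviation = OAT − ISA = -3 − 0.2 = -3.2°C.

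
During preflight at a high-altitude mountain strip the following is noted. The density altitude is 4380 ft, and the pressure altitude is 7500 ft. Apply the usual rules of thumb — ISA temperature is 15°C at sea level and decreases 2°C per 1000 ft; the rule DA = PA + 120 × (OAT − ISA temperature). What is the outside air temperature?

-26°C

Density altitude − pressure altitude = 4380 − 7500 = -3120 ft.
At 120 ft/°C that is an ISA deviation of -3120/120 = -26°C.
ISA temperature at 7500 ft = 15 − 2 × (7500/1000) = 0°C.
OAT = ISA + deviation = 0 + (-26) = -26°C.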